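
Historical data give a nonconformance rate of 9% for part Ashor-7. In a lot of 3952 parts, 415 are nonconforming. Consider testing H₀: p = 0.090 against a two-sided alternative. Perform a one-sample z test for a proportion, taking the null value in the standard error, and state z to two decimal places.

z = 3.30

p̂ = 415/3952 ≈ 0.10501.
Standard error under H₀: √(0.09×0.91/3952) = 0.00455.
z = (0.10501 − 0.09)/0.00455 = 0.01501/0.00455 = 3.30.
p-value = 2·P(Z > 3.297) ≈ 0.0010.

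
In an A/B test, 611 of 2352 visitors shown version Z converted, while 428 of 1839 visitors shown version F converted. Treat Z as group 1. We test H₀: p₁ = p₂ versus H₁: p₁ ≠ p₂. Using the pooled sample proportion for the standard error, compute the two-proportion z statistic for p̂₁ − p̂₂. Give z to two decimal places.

p̂₁ = 611/2352 = 0.25978, p̂₂ = 428/1839 = 0.23274.
Pooled p̂ = (611+428)/(2352+1839) = 1039/4191 = 0.24791.
SE = √(0.186452 × 0.000968944) = 0.01344.
z = (0.25978 − 0.23274)/0.01344 = 0.02704/0.01344 = 2.01.
p-value = 2·P(Z > 2.012) ≈ 0.0442.

z = 2.01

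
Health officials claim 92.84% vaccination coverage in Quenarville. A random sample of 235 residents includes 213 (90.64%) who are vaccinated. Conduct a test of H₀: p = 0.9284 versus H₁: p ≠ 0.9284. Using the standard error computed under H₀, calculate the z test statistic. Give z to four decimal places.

p̂ = 213/235 = 0.906383.
Standard error under H₀: √(0.9284×0.0716/235) = 0.016819.
z = (0.906383 − 0.9284)/0.016819 = -0.022017/0.016819 = -1.3091.
Two-sided p-value ≈ 2·Φ(−1.309) = 0.1905.

z = -1.3091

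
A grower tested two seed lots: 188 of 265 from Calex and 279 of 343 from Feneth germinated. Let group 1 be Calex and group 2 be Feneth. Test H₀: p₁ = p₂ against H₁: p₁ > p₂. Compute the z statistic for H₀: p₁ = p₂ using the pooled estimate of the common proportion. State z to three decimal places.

z = -3.012

p̂₁ = 188/265 ≈ 0.70943, p̂₂ = 279/343 ≈ 0.81341.
Pooled p̂ = (188+279)/(265+343) = 467/608 = 0.76809.
SE = √(0.178127 × 0.00668904) = 0.03452.
z = (0.70943 − 0.81341)/0.03452 = -0.10398/0.03452 = -3.012.
p-value = P(Z > -3.012) ≈ 0.9987.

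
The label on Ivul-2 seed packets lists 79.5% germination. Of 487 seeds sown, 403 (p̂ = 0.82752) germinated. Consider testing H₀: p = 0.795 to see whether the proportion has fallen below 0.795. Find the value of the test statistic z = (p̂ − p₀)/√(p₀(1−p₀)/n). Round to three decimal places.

p̂ = 403/487 ≈ 0.827515.
Standard error under H₀: √(0.795×0.205/487) = 0.018293.
z = (0.827515 − 0.795)/0.018293 = 0.032515/0.018293 = 1.777.
p-value = P(Z < 1.777) ≈ 0.9623.

z = 1.777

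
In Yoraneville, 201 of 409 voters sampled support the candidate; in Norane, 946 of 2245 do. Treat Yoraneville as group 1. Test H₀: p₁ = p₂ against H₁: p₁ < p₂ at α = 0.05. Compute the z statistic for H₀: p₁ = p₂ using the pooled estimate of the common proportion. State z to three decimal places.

z = 2.631

p̂₁ = 201/409 ≈ 0.49144, p̂₂ = 946/2245 ≈ 0.42138.
Pooled p̂ = (201+946)/(409+2245) = 1147/2654 = 0.43218.
SE = √(0.2454 × 0.00289042) = 0.02663.
z = (0.49144 − 0.42138)/0.02663 = 0.07006/0.02663 = 2.631.
p-value = P(Z < 2.631) ≈ 0.9957; since p > α = 0.05, fail to reject H₀.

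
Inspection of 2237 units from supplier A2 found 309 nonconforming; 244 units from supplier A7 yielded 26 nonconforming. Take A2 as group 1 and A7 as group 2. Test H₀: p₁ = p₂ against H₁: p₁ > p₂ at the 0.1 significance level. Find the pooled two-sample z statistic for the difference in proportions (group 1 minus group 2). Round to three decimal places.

p̂₁ = 309/2237 = 0.13813, p̂₂ = 26/244 = 0.10656.
Pooled p̂ = (309+26)/(2237+244) = 335/2481 = 0.13503.
SE = √(p̂(1−p̂)(1/n₁+1/n₂)) = √(0.13503·0.86497·0.00454539) = √(0.000530875) = 0.02304.
z = (0.13813 − 0.10656)/0.02304 = 0.03157/0.02304 = 1.370.
p-value = P(Z > 1.370) ≈ 0.0853; since p < α = 0.1, reject H₀.

z = 1.370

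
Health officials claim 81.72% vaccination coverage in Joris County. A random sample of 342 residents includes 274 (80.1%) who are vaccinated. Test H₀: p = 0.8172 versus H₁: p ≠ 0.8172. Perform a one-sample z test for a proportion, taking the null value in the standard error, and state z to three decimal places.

z = -0.767

p̂ = 274/342 = 0.80117.
Standard error under H₀: √(0.8172×0.1828/342) = 0.02090.
z = (0.80117 − 0.8172)/0.02090 = -0.01603/0.02090 = -0.767.
p-value = 2·P(Z > 0.767) ≈ 0.4431.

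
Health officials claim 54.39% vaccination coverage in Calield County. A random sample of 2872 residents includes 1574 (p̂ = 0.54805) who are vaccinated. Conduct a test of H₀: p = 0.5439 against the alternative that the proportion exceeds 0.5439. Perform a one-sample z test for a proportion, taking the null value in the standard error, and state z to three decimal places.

z = 0.447

p̂ = 1574/2872 = 0.54805.
SE = √(p₀(1−p₀)/n) = √(0.24807/2872) = 0.00929.
z = (0.54805 − 0.5439)/0.00929 = 0.00415/0.00929 = 0.447.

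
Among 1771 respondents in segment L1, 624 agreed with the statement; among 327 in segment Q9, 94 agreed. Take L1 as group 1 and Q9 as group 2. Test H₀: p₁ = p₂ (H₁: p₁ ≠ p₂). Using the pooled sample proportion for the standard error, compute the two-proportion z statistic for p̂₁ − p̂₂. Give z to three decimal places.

z = 2.272

p̂₁ = 624/1771 ≈ 0.35234, p̂₂ = 94/327 ≈ 0.28746.
Pooled p̂ = (624+94)/(1771+327) = 718/2098 = 0.34223.
SE = √(p̂(1−p̂)(1/n₁+1/n₂)) = √(0.34223·0.65777·0.00362276) = √(0.000815515) = 0.02856.
z = (0.35234 − 0.28746)/0.02856 = 0.06488/0.02856 = 2.272.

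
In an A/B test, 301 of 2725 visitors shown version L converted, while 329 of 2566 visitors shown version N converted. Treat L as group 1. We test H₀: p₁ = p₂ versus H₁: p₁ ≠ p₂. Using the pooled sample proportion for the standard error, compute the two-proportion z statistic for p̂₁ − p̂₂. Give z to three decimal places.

p̂₁ = 301/2725 = 0.11046, p̂₂ = 329/2566 = 0.12822.
Pooled p̂ = (301+329)/(2725+2566) = 630/5291 = 0.11907.
SE = √(p̂(1−p̂)(1/n₁+1/n₂)) = √(0.11907·0.88093·0.000756684) = √(7.93704e-05) = 0.00891.
z = (0.11046 − 0.12822)/0.00891 = -0.01776/0.00891 = -1.993.

z = -1.993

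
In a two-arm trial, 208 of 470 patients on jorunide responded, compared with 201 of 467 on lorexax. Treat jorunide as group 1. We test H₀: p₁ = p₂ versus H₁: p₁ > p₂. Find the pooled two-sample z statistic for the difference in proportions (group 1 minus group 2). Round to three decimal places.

p̂₁ = 208/470 = 0.44255, p̂₂ = 201/467 = 0.43041.
Pooled p̂ = (208+201)/(470+467) = 409/937 = 0.43650.
SE = √(p̂(1−p̂)(1/n₁+1/n₂)) = √(0.43650·0.56350·0.00426899) = √(0.00105003) = 0.03240.
z = (0.44255 − 0.43041)/0.03240 = 0.01214/0.03240 = 0.375.
p-value = P(Z > 0.375) ≈ 0.3539.

z = 0.375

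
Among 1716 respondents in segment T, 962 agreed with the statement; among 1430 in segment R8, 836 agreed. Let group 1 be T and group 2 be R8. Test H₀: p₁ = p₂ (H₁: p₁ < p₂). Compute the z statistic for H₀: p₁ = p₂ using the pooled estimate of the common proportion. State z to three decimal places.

p̂₁ = 962/1716 = 0.56061, p̂₂ = 836/1430 = 0.58462.
Pooled p̂ = (962+836)/(1716+1430) = 1798/3146 = 0.57152.
SE = √(0.244885 × 0.00128205) = 0.01772.
z = (0.56061 − 0.58462)/0.01772 = -0.02401/0.01772 = -1.355.
p-value = P(Z < -1.355) ≈ 0.0877.

z = -1.355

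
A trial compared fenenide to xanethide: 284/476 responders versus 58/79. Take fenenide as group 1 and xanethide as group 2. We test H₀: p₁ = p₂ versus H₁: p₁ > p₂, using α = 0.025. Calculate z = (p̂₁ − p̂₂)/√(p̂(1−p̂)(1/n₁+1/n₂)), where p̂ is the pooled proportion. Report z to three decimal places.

p̂₁ = 284/476 = 0.59664, p̂₂ = 58/79 = 0.73418.
Pooled p̂ = (284+58)/(476+79) = 342/555 = 0.61622.
SE = √(0.236494 × 0.0147591) = 0.05908.
z = (0.59664 − 0.73418)/0.05908 = -0.13754/0.05908 = -2.328.
p-value = P(Z > -2.328) ≈ 0.9900, so at α = 0.025 we fail to reject H₀.

z = -2.328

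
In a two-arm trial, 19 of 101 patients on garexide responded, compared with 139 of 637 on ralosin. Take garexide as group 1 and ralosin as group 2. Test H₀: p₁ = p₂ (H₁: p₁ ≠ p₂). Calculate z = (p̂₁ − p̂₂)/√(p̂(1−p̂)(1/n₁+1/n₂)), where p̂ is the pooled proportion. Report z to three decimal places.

z = -0.685

p̂₁ = 19/101 ≈ 0.18812, p̂₂ = 139/637 ≈ 0.21821.
Pooled p̂ = (19+139)/(101+637) = 158/738 = 0.21409.
SE = √(p̂(1−p̂)(1/n₁+1/n₂)) = √(0.21409·0.78591·0.0114708) = √(0.00193005) = 0.04393.
z = (0.18812 − 0.21821)/0.04393 = -0.03009/0.04393 = -0.685.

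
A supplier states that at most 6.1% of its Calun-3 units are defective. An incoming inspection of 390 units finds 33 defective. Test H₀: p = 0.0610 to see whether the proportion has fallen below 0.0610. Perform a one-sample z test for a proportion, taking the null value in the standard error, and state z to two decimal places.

z = 1.95

p̂ = 33/390 = 0.0846.
Standard error under H₀: √(0.061×0.939/390) = 0.0121.
z = (0.0846 − 0.061)/0.0121 = 0.0236/0.0121 = 1.95.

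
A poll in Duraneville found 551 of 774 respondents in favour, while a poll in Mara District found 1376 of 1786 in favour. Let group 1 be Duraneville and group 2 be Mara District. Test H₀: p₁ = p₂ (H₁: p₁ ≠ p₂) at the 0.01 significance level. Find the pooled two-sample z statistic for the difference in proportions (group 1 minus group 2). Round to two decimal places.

p̂₁ = 551/774 ≈ 0.7119, p̂₂ = 1376/1786 ≈ 0.7704.
Pooled p̂ = (551+1376)/(774+1786) = 1927/2560 = 0.7527.
SE = √(p̂(1−p̂)(1/n₁+1/n₂)) = √(0.7527·0.2473·0.0018519) = √(0.000344686) = 0.0186.
z = (0.7119 − 0.7704)/0.0186 = -0.0585/0.0186 = -3.15.
p-value = 2·P(Z > 3.154) ≈ 0.0016. With α = 0.01, reject H₀.

z = -3.15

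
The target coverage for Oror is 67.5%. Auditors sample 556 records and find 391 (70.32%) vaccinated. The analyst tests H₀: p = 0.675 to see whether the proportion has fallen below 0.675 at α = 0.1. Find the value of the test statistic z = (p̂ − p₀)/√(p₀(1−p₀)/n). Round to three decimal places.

z = 1.422

p̂ = 391/556 = 0.70324.
Standard error under H₀: √(0.675×0.325/556) = 0.01986.
z = (0.70324 − 0.675)/0.01986 = 0.02824/0.01986 = 1.422.
p-value = P(Z < 1.422) ≈ 0.9224. With α = 0.1, fail to reject H₀.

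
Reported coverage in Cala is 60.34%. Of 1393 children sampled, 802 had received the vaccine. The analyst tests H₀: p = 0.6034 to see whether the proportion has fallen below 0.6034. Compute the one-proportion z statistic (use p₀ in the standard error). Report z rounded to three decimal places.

z = -2.111

p̂ = 802/1393 ≈ 0.575736.
Under H₀, SE = √(0.6034·0.3966/1393) = √(0.000171794) = 0.013107.
z = (0.575736 − 0.6034)/0.013107 = -0.027664/0.013107 = -2.111.
p-value = P(Z < -2.111) ≈ 0.0174.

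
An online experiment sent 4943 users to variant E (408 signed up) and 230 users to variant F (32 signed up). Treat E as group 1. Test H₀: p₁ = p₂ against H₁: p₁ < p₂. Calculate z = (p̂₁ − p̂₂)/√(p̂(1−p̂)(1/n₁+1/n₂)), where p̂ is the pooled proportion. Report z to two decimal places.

p̂₁ = 408/4943 ≈ 0.0825, p̂₂ = 32/230 ≈ 0.1391.
Pooled p̂ = (408+32)/(4943+230) = 440/5173 = 0.0851.
SE = √(0.0778223 × 0.00455013) = 0.0188.
z = (0.0825 − 0.1391)/0.0188 = -0.0566/0.0188 = -3.01.
p-value = P(Z < -3.007) ≈ 0.0013.

z = -3.01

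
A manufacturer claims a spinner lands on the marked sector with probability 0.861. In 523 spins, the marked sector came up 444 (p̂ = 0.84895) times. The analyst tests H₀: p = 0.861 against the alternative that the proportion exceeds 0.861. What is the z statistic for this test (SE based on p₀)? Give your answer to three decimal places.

p̂ = 444/523 ≈ 0.848948.
Under H₀, SE = √(0.861·0.139/523) = √(0.000228832) = 0.015127.
z = (0.848948 − 0.861)/0.015127 = -0.012052/0.015127 = -0.797.

z = -0.797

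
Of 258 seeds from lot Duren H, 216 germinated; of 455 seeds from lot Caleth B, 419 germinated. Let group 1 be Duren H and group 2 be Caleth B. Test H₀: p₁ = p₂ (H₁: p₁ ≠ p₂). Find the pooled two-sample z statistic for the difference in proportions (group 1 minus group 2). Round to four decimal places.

p̂₁ = 216/258 = 0.837209, p̂₂ = 419/455 = 0.920879.
Pooled p̂ = (216+419)/(258+455) = 635/713 = 0.890603.
SE = √(p̂(1−p̂)(1/n₁+1/n₂)) = √(0.890603·0.109397·0.00607377) = √(0.000591763) = 0.024326.
z = (0.837209 − 0.920879)/0.024326 = -0.083670/0.024326 = -3.4395.
p-value = 2·P(Z > 3.439) ≈ 0.0006.

z = -3.4395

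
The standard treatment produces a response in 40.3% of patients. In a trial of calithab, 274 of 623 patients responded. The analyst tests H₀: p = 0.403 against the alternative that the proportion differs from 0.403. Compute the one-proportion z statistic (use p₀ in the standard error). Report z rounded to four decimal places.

z = 1.8730

p̂ = 274/623 ≈ 0.439807.
SE = √(p₀(1−p₀)/n) = √(0.24059/623) = 0.019651.
z = (0.439807 − 0.403)/0.019651 = 0.036807/0.019651 = 1.8730.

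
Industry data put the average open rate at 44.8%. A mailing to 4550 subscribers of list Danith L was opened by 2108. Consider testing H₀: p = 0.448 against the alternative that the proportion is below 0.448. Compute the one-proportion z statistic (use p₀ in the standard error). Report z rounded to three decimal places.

p̂ = 2108/4550 = 0.463297.
Standard error under H₀: √(0.448×0.552/4550) = 0.007372.
z = (0.463297 − 0.448)/0.007372 = 0.015297/0.007372 = 2.075.
p-value = P(Z < 2.075) ≈ 0.9810.

z = 2.075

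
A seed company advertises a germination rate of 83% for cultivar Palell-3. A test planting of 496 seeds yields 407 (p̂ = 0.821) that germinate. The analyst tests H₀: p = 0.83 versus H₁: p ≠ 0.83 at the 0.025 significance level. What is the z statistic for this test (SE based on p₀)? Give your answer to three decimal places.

p̂ = 407/496 ≈ 0.820565.
Under H₀, SE = √(0.83·0.17/496) = √(0.000284476) = 0.016866.
z = (0.820565 − 0.83)/0.016866 = -0.009435/0.016866 = -0.559.
Two-sided p-value ≈ 2·Φ(−0.559) = 0.5759; since p > α = 0.025, fail to reject H₀.

z = -0.559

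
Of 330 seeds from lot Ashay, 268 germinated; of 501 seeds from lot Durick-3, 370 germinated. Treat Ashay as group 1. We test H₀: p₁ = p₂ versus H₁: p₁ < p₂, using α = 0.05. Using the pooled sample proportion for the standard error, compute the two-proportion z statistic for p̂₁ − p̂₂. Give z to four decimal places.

z = 2.4584

p̂₁ = 268/330 ≈ 0.812121, p̂₂ = 370/501 ≈ 0.738523.
Pooled p̂ = (268+370)/(330+501) = 638/831 = 0.767750.
SE = √(0.17831 × 0.00502631) = 0.029937.
z = (0.812121 − 0.738523)/0.029937 = 0.073598/0.029937 = 2.4584.
p-value = P(Z < 2.458) ≈ 0.9930, so at α = 0.05 we fail to reject H₀.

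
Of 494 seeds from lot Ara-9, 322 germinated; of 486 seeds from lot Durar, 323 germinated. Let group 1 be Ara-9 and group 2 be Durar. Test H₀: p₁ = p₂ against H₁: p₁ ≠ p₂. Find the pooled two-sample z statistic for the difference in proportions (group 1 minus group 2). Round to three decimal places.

p̂₁ = 322/494 ≈ 0.65182, p̂₂ = 323/486 ≈ 0.66461.
Pooled p̂ = (322+323)/(494+486) = 645/980 = 0.65816.
SE = √(p̂(1−p̂)(1/n₁+1/n₂)) = √(0.65816·0.34184·0.0040819) = √(0.000918365) = 0.03030.
z = (0.65182 − 0.66461)/0.03030 = -0.01279/0.03030 = -0.422.

z = -0.422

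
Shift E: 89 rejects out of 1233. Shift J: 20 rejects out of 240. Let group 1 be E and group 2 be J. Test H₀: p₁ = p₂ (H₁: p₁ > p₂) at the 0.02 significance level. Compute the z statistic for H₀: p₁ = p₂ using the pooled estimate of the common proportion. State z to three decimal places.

p̂₁ = 89/1233 = 0.07218, p̂₂ = 20/240 = 0.08333.
Pooled p̂ = (89+20)/(1233+240) = 109/1473 = 0.07400.
SE = √(p̂(1−p̂)(1/n₁+1/n₂)) = √(0.07400·0.92600·0.0049777) = √(0.000341086) = 0.01847.
z = (0.07218 − 0.08333)/0.01847 = -0.01115/0.01847 = -0.604.
p-value = P(Z > -0.604) ≈ 0.7270. With α = 0.02, fail to reject H₀.

z = -0.604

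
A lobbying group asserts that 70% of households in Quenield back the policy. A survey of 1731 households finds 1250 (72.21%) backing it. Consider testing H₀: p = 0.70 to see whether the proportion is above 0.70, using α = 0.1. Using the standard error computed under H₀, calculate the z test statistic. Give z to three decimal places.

z = 2.009

p̂ = 1250/1731 = 0.722126.
Under H₀, SE = √(0.7·0.3/1731) = √(0.000121317) = 0.011014.
z = (0.722126 − 0.7)/0.011014 = 0.022126/0.011014 = 2.009.
p-value = P(Z > 2.009) ≈ 0.0223, so at α = 0.1 we reject H₀.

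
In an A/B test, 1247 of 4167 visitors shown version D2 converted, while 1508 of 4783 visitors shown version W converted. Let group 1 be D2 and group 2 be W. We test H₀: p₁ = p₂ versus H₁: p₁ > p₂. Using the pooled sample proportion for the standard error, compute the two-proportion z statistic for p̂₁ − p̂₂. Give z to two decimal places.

p̂₁ = 1247/4167 ≈ 0.29926, p̂₂ = 1508/4783 ≈ 0.31528.
Pooled p̂ = (1247+1508)/(4167+4783) = 2755/8950 = 0.30782.
SE = √(0.213067 × 0.000449055) = 0.00978.
z = (0.29926 − 0.31528)/0.00978 = -0.01602/0.00978 = -1.64.

z = -1.64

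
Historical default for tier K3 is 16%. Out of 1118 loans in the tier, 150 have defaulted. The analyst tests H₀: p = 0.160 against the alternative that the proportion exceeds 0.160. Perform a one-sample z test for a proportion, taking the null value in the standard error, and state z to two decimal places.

z = -2.36

p̂ = 150/1118 ≈ 0.13417.
SE = √(p₀(1−p₀)/n) = √(0.1344/1118) = 0.01096.
z = (0.13417 − 0.16)/0.01096 = -0.02583/0.01096 = -2.36.
p-value = P(Z > -2.356) ≈ 0.9908.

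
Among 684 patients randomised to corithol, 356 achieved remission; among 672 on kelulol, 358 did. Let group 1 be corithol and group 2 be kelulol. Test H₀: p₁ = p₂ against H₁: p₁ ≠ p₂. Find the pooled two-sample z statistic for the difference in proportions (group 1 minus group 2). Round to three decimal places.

p̂₁ = 356/684 ≈ 0.52047, p̂₂ = 358/672 ≈ 0.53274.
Pooled p̂ = (356+358)/(684+672) = 714/1356 = 0.52655.
SE = √(p̂(1−p̂)(1/n₁+1/n₂)) = √(0.52655·0.47345·0.00295008) = √(0.000735442) = 0.02712.
z = (0.52047 − 0.53274)/0.02712 = -0.01227/0.02712 = -0.452.

z = -0.452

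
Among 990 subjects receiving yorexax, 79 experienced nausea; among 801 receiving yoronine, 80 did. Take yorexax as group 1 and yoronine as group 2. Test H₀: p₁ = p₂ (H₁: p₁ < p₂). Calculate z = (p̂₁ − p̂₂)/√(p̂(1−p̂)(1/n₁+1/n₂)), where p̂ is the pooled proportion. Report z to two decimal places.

p̂₁ = 79/990 = 0.0798, p̂₂ = 80/801 = 0.0999.
Pooled p̂ = (79+80)/(990+801) = 159/1791 = 0.0888.
SE = √(0.0808958 × 0.00225854) = 0.0135.
z = (0.0798 − 0.0999)/0.0135 = -0.0201/0.0135 = -1.49.

z = -1.49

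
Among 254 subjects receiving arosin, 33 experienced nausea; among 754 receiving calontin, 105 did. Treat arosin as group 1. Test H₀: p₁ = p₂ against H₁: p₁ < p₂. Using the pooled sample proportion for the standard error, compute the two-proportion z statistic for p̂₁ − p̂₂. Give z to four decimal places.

p̂₁ = 33/254 ≈ 0.129921, p̂₂ = 105/754 ≈ 0.139257.
Pooled p̂ = (33+105)/(254+754) = 138/1008 = 0.136905.
SE = √(0.118162 × 0.00526327) = 0.024938.
z = (0.129921 − 0.139257)/0.024938 = -0.009336/0.024938 = -0.3744.
p-value = P(Z < -0.374) ≈ 0.3541.

z = -0.3744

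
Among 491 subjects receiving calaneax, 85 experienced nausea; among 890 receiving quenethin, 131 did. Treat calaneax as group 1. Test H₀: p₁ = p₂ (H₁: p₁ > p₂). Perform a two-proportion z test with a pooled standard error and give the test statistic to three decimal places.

z = 1.270

p̂₁ = 85/491 ≈ 0.17312, p̂₂ = 131/890 ≈ 0.14719.
Pooled p̂ = (85+131)/(491+890) = 216/1381 = 0.15641.
SE = √(0.131945 × 0.00316026) = 0.02042.
z = (0.17312 − 0.14719)/0.02042 = 0.02593/0.02042 = 1.270.
p-value = P(Z > 1.270) ≈ 0.1021.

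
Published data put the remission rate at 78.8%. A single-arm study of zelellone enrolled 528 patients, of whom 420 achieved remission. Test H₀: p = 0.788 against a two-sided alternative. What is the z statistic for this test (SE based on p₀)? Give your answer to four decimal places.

z = 0.4191

p̂ = 420/528 ≈ 0.795455.
Standard error under H₀: √(0.788×0.212/528) = 0.017787.
z = (0.795455 − 0.788)/0.017787 = 0.007455/0.017787 = 0.4191.
Two-sided p-value ≈ 2·Φ(−0.419) = 0.6752.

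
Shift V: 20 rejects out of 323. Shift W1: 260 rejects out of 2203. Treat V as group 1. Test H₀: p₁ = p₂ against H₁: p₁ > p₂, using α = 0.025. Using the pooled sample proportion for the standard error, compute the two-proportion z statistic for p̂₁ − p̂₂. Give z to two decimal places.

p̂₁ = 20/323 = 0.0619, p̂₂ = 260/2203 = 0.1180.
Pooled p̂ = (20+260)/(323+2203) = 280/2526 = 0.1108.
SE = √(p̂(1−p̂)(1/n₁+1/n₂)) = √(0.1108·0.8892·0.0035499) = √(0.000349879) = 0.0187.
z = (0.0619 − 0.1180)/0.0187 = -0.0561/0.0187 = -3.00.
p-value = P(Z > -2.999) ≈ 0.9986, so at α = 0.025 we fail to reject H₀.

z = -3.00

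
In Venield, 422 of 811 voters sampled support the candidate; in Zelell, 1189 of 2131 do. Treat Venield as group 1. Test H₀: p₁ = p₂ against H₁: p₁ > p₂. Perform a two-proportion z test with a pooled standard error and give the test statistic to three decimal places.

z = -1.831

p̂₁ = 422/811 ≈ 0.52035, p̂₂ = 1189/2131 ≈ 0.55795.
Pooled p̂ = (422+1189)/(811+2131) = 1611/2942 = 0.54759.
SE = √(p̂(1−p̂)(1/n₁+1/n₂)) = √(0.54759·0.45241·0.00170231) = √(0.000421722) = 0.02054.
z = (0.52035 − 0.55795)/0.02054 = -0.03760/0.02054 = -1.831.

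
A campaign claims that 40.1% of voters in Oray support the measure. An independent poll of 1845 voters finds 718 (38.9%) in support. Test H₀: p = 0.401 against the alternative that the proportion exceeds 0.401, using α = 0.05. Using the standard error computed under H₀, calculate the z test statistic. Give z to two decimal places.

z = -1.04

p̂ = 718/1845 ≈ 0.3892.
Standard error under H₀: √(0.401×0.599/1845) = 0.0114.
z = (0.3892 − 0.401)/0.0114 = -0.0118/0.0114 = -1.04.
p-value = P(Z > -1.038) ≈ 0.8503. With α = 0.05, fail to reject H₀.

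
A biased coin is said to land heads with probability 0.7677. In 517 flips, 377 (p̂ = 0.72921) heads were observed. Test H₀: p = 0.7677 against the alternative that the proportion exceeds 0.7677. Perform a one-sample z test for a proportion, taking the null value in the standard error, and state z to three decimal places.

z = -2.073

p̂ = 377/517 ≈ 0.72921.
Under H₀, SE = √(0.7677·0.2323/517) = √(0.000344945) = 0.01857.
z = (0.72921 − 0.7677)/0.01857 = -0.03849/0.01857 = -2.073.
p-value = P(Z > -2.073) ≈ 0.9809.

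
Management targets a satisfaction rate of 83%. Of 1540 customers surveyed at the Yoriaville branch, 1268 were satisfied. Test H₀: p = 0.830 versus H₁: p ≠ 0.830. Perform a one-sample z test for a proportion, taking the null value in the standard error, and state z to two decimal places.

p̂ = 1268/1540 ≈ 0.8234.
SE = √(p₀(1−p₀)/n) = √(0.1411/1540) = 0.0096.
z = (0.8234 − 0.83)/0.0096 = -0.0066/0.0096 = -0.69.
p-value = 2·P(Z > 0.692) ≈ 0.4890.

z = -0.69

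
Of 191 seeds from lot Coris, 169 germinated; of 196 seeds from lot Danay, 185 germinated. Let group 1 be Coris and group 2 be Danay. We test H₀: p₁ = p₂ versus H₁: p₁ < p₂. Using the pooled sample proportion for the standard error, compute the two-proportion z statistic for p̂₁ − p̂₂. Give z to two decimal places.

z = -2.08

p̂₁ = 169/191 = 0.8848, p̂₂ = 185/196 = 0.9439.
Pooled p̂ = (169+185)/(191+196) = 354/387 = 0.9147.
SE = √(0.0780001 × 0.0103376) = 0.0284.
z = (0.8848 − 0.9439)/0.0284 = -0.0591/0.0284 = -2.08.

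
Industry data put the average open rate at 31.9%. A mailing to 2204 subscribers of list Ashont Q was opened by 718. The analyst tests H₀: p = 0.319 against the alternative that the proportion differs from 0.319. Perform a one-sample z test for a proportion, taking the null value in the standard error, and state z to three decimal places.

p̂ = 718/2204 = 0.32577.
Standard error under H₀: √(0.319×0.681/2204) = 0.00993.
z = (0.32577 − 0.319)/0.00993 = 0.00677/0.00993 = 0.682.
p-value = 2·P(Z > 0.682) ≈ 0.4952.

z = 0.682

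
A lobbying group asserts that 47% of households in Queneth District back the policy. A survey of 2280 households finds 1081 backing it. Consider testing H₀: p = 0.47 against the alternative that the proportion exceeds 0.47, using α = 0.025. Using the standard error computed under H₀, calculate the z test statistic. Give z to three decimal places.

p̂ = 1081/2280 ≈ 0.47412.
SE = √(p₀(1−p₀)/n) = √(0.2491/2280) = 0.01045.
z = (0.47412 − 0.47)/0.01045 = 0.00412/0.01045 = 0.394.
p-value = P(Z > 0.394) ≈ 0.3466; since p > α = 0.025, fail to reject H₀.

z = 0.394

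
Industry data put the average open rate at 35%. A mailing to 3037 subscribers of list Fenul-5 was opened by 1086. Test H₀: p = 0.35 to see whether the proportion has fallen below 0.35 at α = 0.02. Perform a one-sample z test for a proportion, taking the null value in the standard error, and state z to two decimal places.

p̂ = 1086/3037 ≈ 0.35759.
Under H₀, SE = √(0.35·0.65/3037) = √(7.49095e-05) = 0.00866.
z = (0.35759 − 0.35)/0.00866 = 0.00759/0.00866 = 0.88.
p-value = P(Z < 0.877) ≈ 0.8097; since p > α = 0.02, fail to reject H₀.

z = 0.88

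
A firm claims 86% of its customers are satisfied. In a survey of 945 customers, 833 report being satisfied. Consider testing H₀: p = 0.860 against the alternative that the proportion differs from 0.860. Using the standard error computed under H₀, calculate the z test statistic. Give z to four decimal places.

z = 1.9031

p̂ = 833/945 = 0.8814815.
Under H₀, SE = √(0.86·0.14/945) = √(0.000127407) = 0.0112875.
z = (0.8814815 − 0.86)/0.0112875 = 0.0214815/0.0112875 = 1.9031.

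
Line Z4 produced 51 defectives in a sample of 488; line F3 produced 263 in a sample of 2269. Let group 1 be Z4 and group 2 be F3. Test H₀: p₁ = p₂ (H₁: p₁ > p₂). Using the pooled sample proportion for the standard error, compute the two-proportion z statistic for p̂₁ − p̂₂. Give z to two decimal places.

z = -0.72

p̂₁ = 51/488 = 0.1045, p̂₂ = 263/2269 = 0.1159.
Pooled p̂ = (51+263)/(488+2269) = 314/2757 = 0.1139.
SE = √(p̂(1−p̂)(1/n₁+1/n₂)) = √(0.1139·0.8861·0.0024899) = √(0.000251282) = 0.0159.
z = (0.1045 − 0.1159)/0.0159 = -0.0114/0.0159 = -0.72.
p-value = P(Z > -0.719) ≈ 0.7640.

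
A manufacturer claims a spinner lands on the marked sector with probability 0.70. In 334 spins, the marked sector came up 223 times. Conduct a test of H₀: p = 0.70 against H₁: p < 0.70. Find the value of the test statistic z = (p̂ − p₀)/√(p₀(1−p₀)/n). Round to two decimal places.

p̂ = 223/334 = 0.6677.
SE = √(p₀(1−p₀)/n) = √(0.21/334) = 0.0251.
z = (0.6677 − 0.7)/0.0251 = -0.0323/0.0251 = -1.29.
p-value = P(Z < -1.290) ≈ 0.0986.

z = -1.29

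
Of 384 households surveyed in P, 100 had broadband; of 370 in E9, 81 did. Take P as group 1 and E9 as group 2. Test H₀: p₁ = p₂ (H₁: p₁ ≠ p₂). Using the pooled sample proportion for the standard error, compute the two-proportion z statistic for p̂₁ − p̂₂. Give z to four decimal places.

p̂₁ = 100/384 ≈ 0.260417, p̂₂ = 81/370 ≈ 0.218919.
Pooled p̂ = (100+81)/(384+370) = 181/754 = 0.240053.
SE = √(p̂(1−p̂)(1/n₁+1/n₂)) = √(0.240053·0.759947·0.00530687) = √(0.000968119) = 0.031115.
z = (0.260417 − 0.218919)/0.031115 = 0.041498/0.031115 = 1.3337.

z = 1.3337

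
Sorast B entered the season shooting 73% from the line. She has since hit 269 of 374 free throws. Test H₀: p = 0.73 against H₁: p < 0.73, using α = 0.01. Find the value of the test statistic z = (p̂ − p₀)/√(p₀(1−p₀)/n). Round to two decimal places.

p̂ = 269/374 ≈ 0.7193.
SE = √(p₀(1−p₀)/n) = √(0.1971/374) = 0.0230.
z = (0.7193 − 0.73)/0.0230 = -0.0107/0.0230 = -0.47.
p-value = P(Z < -0.468) ≈ 0.3198, so at α = 0.01 we fail to reject H₀.

z = -0.47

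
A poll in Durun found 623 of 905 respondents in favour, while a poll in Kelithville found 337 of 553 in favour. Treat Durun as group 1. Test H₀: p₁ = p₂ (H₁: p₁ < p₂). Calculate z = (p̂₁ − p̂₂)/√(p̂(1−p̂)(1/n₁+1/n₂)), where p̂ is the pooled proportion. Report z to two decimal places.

p̂₁ = 623/905 ≈ 0.6884, p̂₂ = 337/553 ≈ 0.6094.
Pooled p̂ = (623+337)/(905+553) = 960/1458 = 0.6584.
SE = √(0.224898 × 0.00291329) = 0.0256.
z = (0.6884 − 0.6094)/0.0256 = 0.0790/0.0256 = 3.09.

z = 3.09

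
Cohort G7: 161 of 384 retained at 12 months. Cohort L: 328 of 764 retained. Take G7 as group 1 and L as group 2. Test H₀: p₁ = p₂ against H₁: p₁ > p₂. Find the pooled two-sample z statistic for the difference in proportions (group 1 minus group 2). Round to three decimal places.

z = -0.325

p̂₁ = 161/384 ≈ 0.41927, p̂₂ = 328/764 ≈ 0.42932.
Pooled p̂ = (161+328)/(384+764) = 489/1148 = 0.42596.
SE = √(p̂(1−p̂)(1/n₁+1/n₂)) = √(0.42596·0.57404·0.00391307) = √(0.000956815) = 0.03093.
z = (0.41927 − 0.42932)/0.03093 = -0.01005/0.03093 = -0.325.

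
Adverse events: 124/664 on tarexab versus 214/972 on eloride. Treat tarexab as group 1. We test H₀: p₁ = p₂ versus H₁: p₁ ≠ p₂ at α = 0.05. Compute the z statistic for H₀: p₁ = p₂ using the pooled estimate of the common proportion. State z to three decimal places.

z = -1.639

p̂₁ = 124/664 ≈ 0.18675, p̂₂ = 214/972 ≈ 0.22016.
Pooled p̂ = (124+214)/(664+972) = 338/1636 = 0.20660.
SE = √(0.163917 × 0.00253483) = 0.02038.
z = (0.18675 − 0.22016)/0.02038 = -0.03341/0.02038 = -1.639.
Two-sided p-value ≈ 2·Φ(−1.639) = 0.1011, so at α = 0.05 we fail to reject H₀.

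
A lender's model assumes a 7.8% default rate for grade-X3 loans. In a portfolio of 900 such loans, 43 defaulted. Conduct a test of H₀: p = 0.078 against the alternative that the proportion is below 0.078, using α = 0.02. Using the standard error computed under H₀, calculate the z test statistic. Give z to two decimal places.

p̂ = 43/900 = 0.04778.
Standard error under H₀: √(0.078×0.922/900) = 0.00894.
z = (0.04778 − 0.078)/0.00894 = -0.03022/0.00894 = -3.38.
p-value = P(Z < -3.381) ≈ 0.0004, so at α = 0.02 we reject H₀.

z = -3.38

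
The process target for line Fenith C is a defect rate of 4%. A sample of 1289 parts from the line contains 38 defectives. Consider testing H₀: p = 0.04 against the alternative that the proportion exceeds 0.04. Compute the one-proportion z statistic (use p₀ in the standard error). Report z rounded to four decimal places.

p̂ = 38/1289 = 0.029480.
Standard error under H₀: √(0.04×0.96/1289) = 0.005458.
z = (0.029480 − 0.04)/0.005458 = -0.010520/0.005458 = -1.9274.

z = -1.9274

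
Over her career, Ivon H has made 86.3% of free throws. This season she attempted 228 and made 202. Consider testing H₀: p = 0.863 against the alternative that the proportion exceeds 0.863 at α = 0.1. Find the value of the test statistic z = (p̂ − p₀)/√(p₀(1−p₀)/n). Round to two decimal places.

z = 1.01

p̂ = 202/228 = 0.8860.
Under H₀, SE = √(0.863·0.137/228) = √(0.000518557) = 0.0228.
z = (0.8860 − 0.863)/0.0228 = 0.0230/0.0228 = 1.01.
p-value = P(Z > 1.008) ≈ 0.1566, so at α = 0.1 we fail to reject H₀.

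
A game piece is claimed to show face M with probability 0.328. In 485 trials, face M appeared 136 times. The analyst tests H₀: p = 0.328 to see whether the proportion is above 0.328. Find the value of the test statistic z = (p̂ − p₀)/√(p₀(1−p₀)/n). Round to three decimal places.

p̂ = 136/485 ≈ 0.28041.
Under H₀, SE = √(0.328·0.672/485) = √(0.000454466) = 0.02132.
z = (0.28041 − 0.328)/0.02132 = -0.04759/0.02132 = -2.232.

z = -2.232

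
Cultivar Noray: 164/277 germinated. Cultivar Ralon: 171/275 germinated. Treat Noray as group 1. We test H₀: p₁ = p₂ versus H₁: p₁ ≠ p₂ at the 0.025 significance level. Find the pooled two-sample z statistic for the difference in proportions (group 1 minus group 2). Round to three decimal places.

p̂₁ = 164/277 = 0.59206, p̂₂ = 171/275 = 0.62182.
Pooled p̂ = (164+171)/(277+275) = 335/552 = 0.60688.
SE = √(p̂(1−p̂)(1/n₁+1/n₂)) = √(0.60688·0.39312·0.00724647) = √(0.00172883) = 0.04158.
z = (0.59206 − 0.62182)/0.04158 = -0.02976/0.04158 = -0.716.
Two-sided p-value ≈ 2·Φ(−0.716) = 0.4741; since p > α = 0.025, fail to reject H₀.

z = -0.716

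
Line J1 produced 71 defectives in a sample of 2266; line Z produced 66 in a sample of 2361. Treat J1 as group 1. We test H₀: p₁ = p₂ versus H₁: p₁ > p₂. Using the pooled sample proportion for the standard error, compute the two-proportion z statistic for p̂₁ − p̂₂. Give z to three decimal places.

p̂₁ = 71/2266 = 0.031333, p̂₂ = 66/2361 = 0.027954.
Pooled p̂ = (71+66)/(2266+2361) = 137/4627 = 0.029609.
SE = √(p̂(1−p̂)(1/n₁+1/n₂)) = √(0.029609·0.970391·0.000864856) = √(2.48491e-05) = 0.004985.
z = (0.031333 − 0.027954)/0.004985 = 0.003379/0.004985 = 0.678.
p-value = P(Z > 0.678) ≈ 0.2490.

z = 0.678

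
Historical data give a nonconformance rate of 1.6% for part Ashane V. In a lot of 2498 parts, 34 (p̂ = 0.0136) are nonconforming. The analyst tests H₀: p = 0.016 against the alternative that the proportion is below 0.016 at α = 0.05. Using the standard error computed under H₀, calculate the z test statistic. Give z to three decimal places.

z = -0.952

p̂ = 34/2498 = 0.01361.
Under H₀, SE = √(0.016·0.984/2498) = √(6.30264e-06) = 0.00251.
z = (0.01361 − 0.016)/0.00251 = -0.00239/0.00251 = -0.952.
p-value = P(Z < -0.952) ≈ 0.1706; since p > α = 0.05, fail to reject H₀.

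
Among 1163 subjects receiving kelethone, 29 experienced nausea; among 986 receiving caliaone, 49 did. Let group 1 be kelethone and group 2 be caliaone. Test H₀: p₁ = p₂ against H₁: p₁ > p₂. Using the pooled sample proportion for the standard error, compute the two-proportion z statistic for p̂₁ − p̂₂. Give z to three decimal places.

z = -3.058

p̂₁ = 29/1163 = 0.024936, p̂₂ = 49/986 = 0.049696.
Pooled p̂ = (29+49)/(1163+986) = 78/2149 = 0.036296.
SE = √(p̂(1−p̂)(1/n₁+1/n₂)) = √(0.036296·0.963704·0.00187404) = √(6.55514e-05) = 0.008096.
z = (0.024936 − 0.049696)/0.008096 = -0.024760/0.008096 = -3.058.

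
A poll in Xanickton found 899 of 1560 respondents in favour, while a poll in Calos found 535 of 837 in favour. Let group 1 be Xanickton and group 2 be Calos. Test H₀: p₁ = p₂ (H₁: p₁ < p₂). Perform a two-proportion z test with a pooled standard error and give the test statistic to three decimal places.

p̂₁ = 899/1560 = 0.576282, p̂₂ = 535/837 = 0.639188.
Pooled p̂ = (899+535)/(1560+837) = 1434/2397 = 0.598248.
SE = √(p̂(1−p̂)(1/n₁+1/n₂)) = √(0.598248·0.401752·0.00183577) = √(0.000441222) = 0.021005.
z = (0.576282 − 0.639188)/0.021005 = -0.062906/0.021005 = -2.995.
p-value = P(Z < -2.995) ≈ 0.0014.

z = -2.995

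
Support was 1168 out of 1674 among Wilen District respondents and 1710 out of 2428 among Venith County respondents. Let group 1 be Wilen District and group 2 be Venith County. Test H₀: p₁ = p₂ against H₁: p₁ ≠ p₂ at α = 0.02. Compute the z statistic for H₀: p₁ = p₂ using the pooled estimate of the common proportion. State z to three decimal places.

z = -0.451

p̂₁ = 1168/1674 ≈ 0.697730, p̂₂ = 1710/2428 ≈ 0.704283.
Pooled p̂ = (1168+1710)/(1674+2428) = 2878/4102 = 0.701609.
SE = √(0.209354 × 0.00100923) = 0.014536.
z = (0.697730 − 0.704283)/0.014536 = -0.006553/0.014536 = -0.451.
p-value = 2·P(Z > 0.451) ≈ 0.6521; since p > α = 0.02, fail to reject H₀.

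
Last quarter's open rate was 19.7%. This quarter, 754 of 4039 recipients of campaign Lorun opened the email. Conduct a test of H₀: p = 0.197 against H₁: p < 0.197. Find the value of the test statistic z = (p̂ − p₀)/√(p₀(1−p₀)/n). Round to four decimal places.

p̂ = 754/4039 = 0.1866799.
Standard error under H₀: √(0.197×0.803/4039) = 0.0062583.
z = (0.1866799 − 0.197)/0.0062583 = -0.0103201/0.0062583 = -1.6490.
p-value = P(Z < -1.649) ≈ 0.0496.

z = -1.6490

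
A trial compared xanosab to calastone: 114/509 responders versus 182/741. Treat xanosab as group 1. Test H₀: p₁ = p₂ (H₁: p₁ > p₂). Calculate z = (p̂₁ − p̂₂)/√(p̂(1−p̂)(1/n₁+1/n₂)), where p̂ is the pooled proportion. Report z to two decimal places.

z = -0.88

p̂₁ = 114/509 ≈ 0.2240, p̂₂ = 182/741 ≈ 0.2456.
Pooled p̂ = (114+182)/(509+741) = 296/1250 = 0.2368.
SE = √(0.180726 × 0.00331416) = 0.0245.
z = (0.2240 − 0.2456)/0.0245 = -0.0216/0.0245 = -0.88.
p-value = P(Z > -0.884) ≈ 0.8118.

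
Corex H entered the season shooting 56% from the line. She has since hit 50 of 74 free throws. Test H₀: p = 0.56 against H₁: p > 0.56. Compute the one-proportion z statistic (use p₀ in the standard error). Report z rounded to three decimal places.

z = 2.005

p̂ = 50/74 = 0.67568.
Standard error under H₀: √(0.56×0.44/74) = 0.05770.
z = (0.67568 − 0.56)/0.05770 = 0.11568/0.05770 = 2.005.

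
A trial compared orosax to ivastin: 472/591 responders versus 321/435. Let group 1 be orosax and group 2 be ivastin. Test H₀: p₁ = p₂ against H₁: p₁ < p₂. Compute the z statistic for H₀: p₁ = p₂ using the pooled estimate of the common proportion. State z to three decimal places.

z = 2.294

p̂₁ = 472/591 = 0.79865, p̂₂ = 321/435 = 0.73793.
Pooled p̂ = (472+321)/(591+435) = 793/1026 = 0.77290.
SE = √(p̂(1−p̂)(1/n₁+1/n₂)) = √(0.77290·0.22710·0.0039909) = √(0.000700495) = 0.02647.
z = (0.79865 − 0.73793)/0.02647 = 0.06072/0.02647 = 2.294.
p-value = P(Z < 2.294) ≈ 0.9891.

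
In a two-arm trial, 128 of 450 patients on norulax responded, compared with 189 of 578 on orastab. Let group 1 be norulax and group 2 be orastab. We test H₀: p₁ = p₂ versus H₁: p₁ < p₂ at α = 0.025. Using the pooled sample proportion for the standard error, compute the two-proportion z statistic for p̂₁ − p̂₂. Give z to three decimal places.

z = -1.465

p̂₁ = 128/450 = 0.284444, p̂₂ = 189/578 = 0.326990.
Pooled p̂ = (128+189)/(450+578) = 317/1028 = 0.308366.
SE = √(p̂(1−p̂)(1/n₁+1/n₂)) = √(0.308366·0.691634·0.00395233) = √(0.000842938) = 0.029033.
z = (0.284444 − 0.326990)/0.029033 = -0.042546/0.029033 = -1.465.
p-value = P(Z < -1.465) ≈ 0.0714. With α = 0.025, fail to reject H₀.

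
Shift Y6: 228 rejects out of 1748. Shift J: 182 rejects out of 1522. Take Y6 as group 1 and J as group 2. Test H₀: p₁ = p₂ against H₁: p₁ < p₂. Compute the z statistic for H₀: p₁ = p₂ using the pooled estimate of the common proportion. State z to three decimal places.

p̂₁ = 228/1748 ≈ 0.13043, p̂₂ = 182/1522 ≈ 0.11958.
Pooled p̂ = (228+182)/(1748+1522) = 410/3270 = 0.12538.
SE = √(0.109662 × 0.00122911) = 0.01161.
z = (0.13043 − 0.11958)/0.01161 = 0.01085/0.01161 = 0.935.
p-value = P(Z < 0.935) ≈ 0.8251.

z = 0.935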